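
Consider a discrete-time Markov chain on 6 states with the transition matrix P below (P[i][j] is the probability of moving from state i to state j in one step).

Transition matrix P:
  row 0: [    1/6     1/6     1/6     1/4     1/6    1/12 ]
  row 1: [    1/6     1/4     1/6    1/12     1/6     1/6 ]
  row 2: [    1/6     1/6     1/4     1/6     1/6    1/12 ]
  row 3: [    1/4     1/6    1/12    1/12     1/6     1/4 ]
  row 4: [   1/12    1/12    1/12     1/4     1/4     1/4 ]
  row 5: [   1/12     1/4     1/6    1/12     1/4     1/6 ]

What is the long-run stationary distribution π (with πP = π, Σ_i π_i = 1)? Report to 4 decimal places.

π = [0.1488, 0.1794, 0.1499, 0.1535, 0.1974, 0.1710]

Balance equations π_j = Σ_i π_i·P[i][j]:
  π_0 = 1/6·π_0 + 1/6·π_1 + 1/6·π_2 + 1/4·π_3 + 1/12·π_4 + 1/12·π_5
  π_1 = 1/6·π_0 + 1/4·π_1 + 1/6·π_2 + 1/6·π_3 + 1/12·π_4 + 1/4·π_5
  π_2 = 1/6·π_0 + 1/6·π_1 + 1/4·π_2 + 1/12·π_3 + 1/12·π_4 + 1/6·π_5
  π_3 = 1/4·π_0 + 1/12·π_1 + 1/6·π_2 + 1/12·π_3 + 1/4·π_4 + 1/12·π_5
  π_4 = 1/6·π_0 + 1/6·π_1 + 1/6·π_2 + 1/6·π_3 + 1/4·π_4 + 1/4·π_5
  normalize: π_0 + π_1 + π_2 + π_3 + π_4 + π_5 = 1
Solving the linear system gives exactly π = [3380/22721, 12230/68163, 10219/68163, 3488/22721, 13453/68163, 11657/68163].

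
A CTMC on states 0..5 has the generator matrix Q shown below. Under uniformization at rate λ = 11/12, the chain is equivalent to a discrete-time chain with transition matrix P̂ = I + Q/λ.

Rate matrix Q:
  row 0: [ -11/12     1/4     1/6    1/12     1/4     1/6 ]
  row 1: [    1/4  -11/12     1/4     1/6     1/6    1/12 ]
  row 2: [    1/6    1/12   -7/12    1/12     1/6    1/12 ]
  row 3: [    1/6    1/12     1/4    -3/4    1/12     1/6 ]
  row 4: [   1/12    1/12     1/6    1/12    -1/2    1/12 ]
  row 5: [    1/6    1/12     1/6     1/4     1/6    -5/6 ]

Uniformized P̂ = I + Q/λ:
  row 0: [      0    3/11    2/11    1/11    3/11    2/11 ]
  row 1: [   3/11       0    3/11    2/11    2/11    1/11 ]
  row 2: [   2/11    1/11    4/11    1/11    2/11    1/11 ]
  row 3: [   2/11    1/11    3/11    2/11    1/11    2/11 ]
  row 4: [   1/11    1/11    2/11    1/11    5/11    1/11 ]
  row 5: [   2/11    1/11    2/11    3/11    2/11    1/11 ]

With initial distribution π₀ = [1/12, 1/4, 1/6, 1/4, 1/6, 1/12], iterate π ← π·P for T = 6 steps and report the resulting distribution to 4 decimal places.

π = [0.1428, 0.1072, 0.2490, 0.1339, 0.2511, 0.1161]

t=0: π = [0.0833, 0.2500, 0.1667, 0.2500, 0.1667, 0.0833]
t=1: π = [0.1742, 0.0833, 0.2576, 0.1515, 0.2121, 0.1212]
t=2: π = [0.1384, 0.1150, 0.2500, 0.1343, 0.2417, 0.1205]
t=3: π = [0.1451, 0.1056, 0.2499, 0.1355, 0.2481, 0.1157]
t=4: π = [0.1425, 0.1077, 0.2492, 0.1339, 0.2504, 0.1164]
t=5: π = [0.1429, 0.1070, 0.2491, 0.1340, 0.2509, 0.1160]
t=6: π = [0.1428, 0.1072, 0.2490, 0.1339, 0.2511, 0.1161]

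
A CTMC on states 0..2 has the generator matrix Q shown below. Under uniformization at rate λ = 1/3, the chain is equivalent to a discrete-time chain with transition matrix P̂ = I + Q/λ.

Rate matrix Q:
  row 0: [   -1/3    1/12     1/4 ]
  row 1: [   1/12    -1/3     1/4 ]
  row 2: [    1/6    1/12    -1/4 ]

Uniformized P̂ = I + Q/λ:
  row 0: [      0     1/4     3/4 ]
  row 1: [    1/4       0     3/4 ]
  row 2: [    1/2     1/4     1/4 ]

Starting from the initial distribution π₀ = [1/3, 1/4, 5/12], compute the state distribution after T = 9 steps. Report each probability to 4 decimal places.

t=0: π = [0.3333, 0.2500, 0.4167]
t=1: π = [0.2708, 0.1875, 0.5417]
t=2: π = [0.3177, 0.2031, 0.4792]
t=3: π = [0.2904, 0.1992, 0.5104]
t=4: π = [0.3050, 0.2002, 0.4948]
t=5: π = [0.2974, 0.2000, 0.5026]
t=6: π = [0.3013, 0.2000, 0.4987]
t=7: π = [0.2994, 0.2000, 0.5007]
t=8: π = [0.3003, 0.2000, 0.4997]
t=9: π = [0.2998, 0.2000, 0.5002]

π = [0.2998, 0.2000, 0.5002]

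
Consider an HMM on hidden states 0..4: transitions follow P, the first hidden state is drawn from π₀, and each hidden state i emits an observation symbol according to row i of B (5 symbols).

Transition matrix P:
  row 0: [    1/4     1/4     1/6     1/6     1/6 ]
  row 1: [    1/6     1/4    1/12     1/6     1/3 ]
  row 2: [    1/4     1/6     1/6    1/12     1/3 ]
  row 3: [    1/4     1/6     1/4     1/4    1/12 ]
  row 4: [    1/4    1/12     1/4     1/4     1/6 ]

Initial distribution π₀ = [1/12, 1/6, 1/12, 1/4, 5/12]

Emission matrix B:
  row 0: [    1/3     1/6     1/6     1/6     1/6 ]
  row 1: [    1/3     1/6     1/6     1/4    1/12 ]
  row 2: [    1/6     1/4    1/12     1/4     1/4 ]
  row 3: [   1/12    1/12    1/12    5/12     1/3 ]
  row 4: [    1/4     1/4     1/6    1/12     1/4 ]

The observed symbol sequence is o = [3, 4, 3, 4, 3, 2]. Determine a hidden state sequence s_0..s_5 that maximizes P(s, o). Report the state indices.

t=0: δ = [1.389e-02, 4.167e-02, 2.083e-02, 1.042e-01, 3.472e-02]  (obs o_0=3)
t=1: δ = [4.340e-03, 1.447e-03, 6.510e-03, 8.681e-03, 3.472e-03]  ψ = [3, 3, 3, 3, 1]  (obs o_1=4)
t=2: δ = [3.617e-04, 3.617e-04, 5.425e-04, 9.042e-04, 1.808e-04]  ψ = [3, 3, 3, 3, 2]  (obs o_2=3)
t=3: δ = [3.768e-05, 1.256e-05, 5.651e-05, 7.535e-05, 4.521e-05]  ψ = [3, 3, 3, 3, 2]  (obs o_3=4)
t=4: δ = [3.140e-06, 3.140e-06, 4.710e-06, 7.849e-06, 1.570e-06]  ψ = [3, 3, 3, 3, 2]  (obs o_4=3)
t=5: δ = [3.270e-07, 2.180e-07, 1.635e-07, 1.635e-07, 2.616e-07]  ψ = [3, 3, 3, 3, 2]  (obs o_5=2)
backtrack: best end state = 0; path = [3, 3, 3, 3, 3, 0]

path = [3, 3, 3, 3, 3, 0]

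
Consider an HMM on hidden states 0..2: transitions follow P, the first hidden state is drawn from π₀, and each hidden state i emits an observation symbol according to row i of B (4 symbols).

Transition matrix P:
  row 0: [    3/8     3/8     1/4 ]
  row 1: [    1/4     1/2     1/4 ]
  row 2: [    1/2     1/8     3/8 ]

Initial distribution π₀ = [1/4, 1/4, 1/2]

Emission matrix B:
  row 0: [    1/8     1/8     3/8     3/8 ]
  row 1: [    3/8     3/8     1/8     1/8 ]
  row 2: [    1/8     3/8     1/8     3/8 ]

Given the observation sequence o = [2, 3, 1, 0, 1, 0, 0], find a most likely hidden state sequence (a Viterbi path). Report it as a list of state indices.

path = [0, 0, 1, 1, 1, 1, 1]

t=0: δ = [9.375e-02, 3.125e-02, 6.250e-02]  (obs o_0=2)
t=1: δ = [1.318e-02, 4.395e-03, 8.789e-03]  ψ = [0, 0, 0]  (obs o_1=3)
t=2: δ = [6.180e-04, 1.854e-03, 1.236e-03]  ψ = [0, 0, 0]  (obs o_2=1)
t=3: δ = [7.725e-05, 3.476e-04, 5.794e-05]  ψ = [2, 1, 1]  (obs o_3=0)
t=4: δ = [1.086e-05, 6.518e-05, 3.259e-05]  ψ = [1, 1, 1]  (obs o_4=1)
t=5: δ = [2.037e-06, 1.222e-05, 2.037e-06]  ψ = [1, 1, 1]  (obs o_5=0)
t=6: δ = [3.819e-07, 2.291e-06, 3.819e-07]  ψ = [1, 1, 1]  (obs o_6=0)
backtrack: best end state = 1; path = [0, 0, 1, 1, 1, 1, 1]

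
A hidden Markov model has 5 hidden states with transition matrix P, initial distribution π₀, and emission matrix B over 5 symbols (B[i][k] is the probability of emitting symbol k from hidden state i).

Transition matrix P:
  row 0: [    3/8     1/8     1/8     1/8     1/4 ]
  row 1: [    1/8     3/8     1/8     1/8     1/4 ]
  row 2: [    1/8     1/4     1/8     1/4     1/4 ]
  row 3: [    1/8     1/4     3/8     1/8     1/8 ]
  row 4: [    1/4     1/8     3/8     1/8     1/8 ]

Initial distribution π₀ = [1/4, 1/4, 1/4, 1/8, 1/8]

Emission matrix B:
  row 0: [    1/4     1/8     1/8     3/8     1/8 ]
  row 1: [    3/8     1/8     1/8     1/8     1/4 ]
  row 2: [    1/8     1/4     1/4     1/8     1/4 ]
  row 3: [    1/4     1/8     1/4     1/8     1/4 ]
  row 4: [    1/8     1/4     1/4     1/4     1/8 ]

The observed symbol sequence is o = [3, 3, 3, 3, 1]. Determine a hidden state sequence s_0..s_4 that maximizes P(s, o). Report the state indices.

path = [0, 0, 0, 0, 4]

t=0: δ = [9.375e-02, 3.125e-02, 3.125e-02, 1.562e-02, 3.125e-02]  (obs o_0=3)
t=1: δ = [1.318e-02, 1.465e-03, 1.465e-03, 1.465e-03, 5.859e-03]  ψ = [0, 0, 0, 0, 0]  (obs o_1=3)
t=2: δ = [1.854e-03, 2.060e-04, 2.747e-04, 2.060e-04, 8.240e-04]  ψ = [0, 0, 4, 0, 0]  (obs o_2=3)
t=3: δ = [2.607e-04, 2.897e-05, 3.862e-05, 2.897e-05, 1.159e-04]  ψ = [0, 0, 4, 0, 0]  (obs o_3=3)
t=4: δ = [1.222e-05, 4.074e-06, 1.086e-05, 4.074e-06, 1.629e-05]  ψ = [0, 0, 4, 0, 0]  (obs o_4=1)
backtrack: best end state = 4; path = [0, 0, 0, 0, 4]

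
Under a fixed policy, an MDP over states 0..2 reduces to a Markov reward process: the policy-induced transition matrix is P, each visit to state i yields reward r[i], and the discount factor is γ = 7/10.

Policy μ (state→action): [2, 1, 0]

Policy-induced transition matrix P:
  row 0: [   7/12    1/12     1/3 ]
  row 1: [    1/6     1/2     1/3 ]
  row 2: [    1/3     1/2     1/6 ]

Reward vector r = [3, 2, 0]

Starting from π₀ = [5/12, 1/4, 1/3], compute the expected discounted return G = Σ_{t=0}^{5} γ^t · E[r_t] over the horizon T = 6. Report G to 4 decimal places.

t=0: π = [0.4167, 0.2500, 0.3333], E[r] = 1.7500, γ^t·E[r] = 1.750000, running G = 1.750000
t=1: π = [0.3958, 0.3264, 0.2778], E[r] = 1.8403, γ^t·E[r] = 1.288194, running G = 3.038194
t=2: π = [0.3779, 0.3351, 0.2870], E[r] = 1.8038, γ^t·E[r] = 0.883872, running G = 3.922066
t=3: π = [0.3720, 0.3425, 0.2855], E[r] = 1.8010, γ^t·E[r] = 0.617734, running G = 4.539800
t=4: π = [0.3692, 0.3450, 0.2858], E[r] = 1.7977, γ^t·E[r] = 0.431635, running G = 4.971435
t=5: π = [0.3681, 0.3462, 0.2857], E[r] = 1.7967, γ^t·E[r] = 0.301975, running G = 5.273410

G = 5.2734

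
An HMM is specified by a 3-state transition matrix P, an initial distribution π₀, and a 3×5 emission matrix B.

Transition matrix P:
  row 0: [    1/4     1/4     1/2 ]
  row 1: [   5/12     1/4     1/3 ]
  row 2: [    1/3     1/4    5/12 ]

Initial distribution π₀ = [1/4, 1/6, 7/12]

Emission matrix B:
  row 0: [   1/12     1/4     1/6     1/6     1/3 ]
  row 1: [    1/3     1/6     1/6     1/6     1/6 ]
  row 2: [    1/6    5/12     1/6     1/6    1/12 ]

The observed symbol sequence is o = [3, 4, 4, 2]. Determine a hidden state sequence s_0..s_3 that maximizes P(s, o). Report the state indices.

path = [2, 0, 0, 2]

t=0: δ = [4.167e-02, 2.778e-02, 9.722e-02]  (obs o_0=3)
t=1: δ = [1.080e-02, 4.051e-03, 3.376e-03]  ψ = [2, 2, 2]  (obs o_1=4)
t=2: δ = [9.002e-04, 4.501e-04, 4.501e-04]  ψ = [0, 0, 0]  (obs o_2=4)
t=3: δ = [3.751e-05, 3.751e-05, 7.502e-05]  ψ = [0, 0, 0]  (obs o_3=2)
backtrack: best end state = 2; path = [2, 0, 0, 2]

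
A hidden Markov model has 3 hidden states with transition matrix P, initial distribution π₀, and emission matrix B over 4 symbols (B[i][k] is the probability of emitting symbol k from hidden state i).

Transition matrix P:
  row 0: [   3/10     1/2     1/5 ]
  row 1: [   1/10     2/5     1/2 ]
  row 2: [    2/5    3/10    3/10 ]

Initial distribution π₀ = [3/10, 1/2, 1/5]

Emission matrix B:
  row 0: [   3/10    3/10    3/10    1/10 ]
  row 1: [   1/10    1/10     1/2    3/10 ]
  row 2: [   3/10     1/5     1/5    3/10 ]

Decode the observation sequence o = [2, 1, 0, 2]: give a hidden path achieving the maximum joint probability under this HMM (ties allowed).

path = [1, 2, 0, 1]

t=0: δ = [9.000e-02, 2.500e-01, 4.000e-02]  (obs o_0=2)
t=1: δ = [8.100e-03, 1.000e-02, 2.500e-02]  ψ = [0, 1, 1]  (obs o_1=1)
t=2: δ = [3.000e-03, 7.500e-04, 2.250e-03]  ψ = [2, 2, 2]  (obs o_2=0)
t=3: δ = [2.700e-04, 7.500e-04, 1.350e-04]  ψ = [0, 0, 2]  (obs o_3=2)
backtrack: best end state = 1; path = [1, 2, 0, 1]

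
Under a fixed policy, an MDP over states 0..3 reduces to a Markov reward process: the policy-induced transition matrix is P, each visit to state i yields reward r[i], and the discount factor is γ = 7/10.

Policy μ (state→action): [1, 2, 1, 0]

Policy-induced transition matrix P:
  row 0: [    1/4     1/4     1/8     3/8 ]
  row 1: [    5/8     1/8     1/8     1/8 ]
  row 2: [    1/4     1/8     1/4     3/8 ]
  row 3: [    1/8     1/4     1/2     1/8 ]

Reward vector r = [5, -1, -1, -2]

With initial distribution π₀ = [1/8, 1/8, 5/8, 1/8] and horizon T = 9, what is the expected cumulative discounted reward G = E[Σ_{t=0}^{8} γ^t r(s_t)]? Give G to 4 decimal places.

G = 0.5504

t=0: π = [0.1250, 0.1250, 0.6250, 0.1250], E[r] = -0.3750, γ^t·E[r] = -0.375000, running G = -0.375000
t=1: π = [0.2813, 0.1563, 0.2500, 0.3125], E[r] = 0.3750, γ^t·E[r] = 0.262500, running G = -0.112500
t=2: π = [0.2695, 0.1992, 0.2734, 0.2578], E[r] = 0.3594, γ^t·E[r] = 0.176094, running G = 0.063594
t=3: π = [0.2925, 0.1909, 0.2559, 0.2607], E[r] = 0.4941, γ^t·E[r] = 0.169490, running G = 0.233084
t=4: π = [0.2890, 0.1942, 0.2548, 0.2621], E[r] = 0.4719, γ^t·E[r] = 0.113309, running G = 0.346393
t=5: π = [0.2900, 0.1939, 0.2551, 0.2609], E[r] = 0.4793, γ^t·E[r] = 0.080563, running G = 0.426956
t=6: π = [0.2901, 0.1939, 0.2547, 0.2613], E[r] = 0.4792, γ^t·E[r] = 0.056383, running G = 0.483338
t=7: π = [0.2900, 0.1939, 0.2548, 0.2612], E[r] = 0.4790, γ^t·E[r] = 0.039451, running G = 0.522789
t=8: π = [0.2901, 0.1939, 0.2548, 0.2612], E[r] = 0.4792, γ^t·E[r] = 0.027625, running G = 0.550414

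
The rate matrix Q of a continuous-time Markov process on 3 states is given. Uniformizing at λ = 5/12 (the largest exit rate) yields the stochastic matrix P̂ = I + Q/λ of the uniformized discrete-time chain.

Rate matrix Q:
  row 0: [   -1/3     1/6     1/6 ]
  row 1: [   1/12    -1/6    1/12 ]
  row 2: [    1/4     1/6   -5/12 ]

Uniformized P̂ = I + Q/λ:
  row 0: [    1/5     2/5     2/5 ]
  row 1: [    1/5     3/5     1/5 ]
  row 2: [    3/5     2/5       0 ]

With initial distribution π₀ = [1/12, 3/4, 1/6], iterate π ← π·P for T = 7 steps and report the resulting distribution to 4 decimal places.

π = [0.2858, 0.5000, 0.2142]

t=0: π = [0.0833, 0.7500, 0.1667]
t=1: π = [0.2667, 0.5500, 0.1833]
t=2: π = [0.2733, 0.5100, 0.2167]
t=3: π = [0.2867, 0.5020, 0.2113]
t=4: π = [0.2845, 0.5004, 0.2151]
t=5: π = [0.2860, 0.5001, 0.2139]
t=6: π = [0.2856, 0.5000, 0.2144]
t=7: π = [0.2858, 0.5000, 0.2142]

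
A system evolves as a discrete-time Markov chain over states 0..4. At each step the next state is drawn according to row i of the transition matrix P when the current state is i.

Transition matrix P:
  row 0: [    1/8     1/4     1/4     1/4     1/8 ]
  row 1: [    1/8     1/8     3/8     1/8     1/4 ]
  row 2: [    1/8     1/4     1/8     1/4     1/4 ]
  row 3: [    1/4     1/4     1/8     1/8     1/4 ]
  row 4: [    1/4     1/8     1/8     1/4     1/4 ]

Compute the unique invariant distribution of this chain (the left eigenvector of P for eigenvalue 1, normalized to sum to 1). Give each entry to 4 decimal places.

π = [0.1785, 0.1969, 0.1965, 0.2003, 0.2277]

Balance equations π_j = Σ_i π_i·P[i][j]:
  π_0 = 1/8·π_0 + 1/8·π_1 + 1/8·π_2 + 1/4·π_3 + 1/4·π_4
  π_1 = 1/4·π_0 + 1/8·π_1 + 1/4·π_2 + 1/4·π_3 + 1/8·π_4
  π_2 = 1/4·π_0 + 3/8·π_1 + 1/8·π_2 + 1/8·π_3 + 1/8·π_4
  π_3 = 1/4·π_0 + 1/8·π_1 + 1/4·π_2 + 1/8·π_3 + 1/4·π_4
  normalize: π_0 + π_1 + π_2 + π_3 + π_4 = 1
Solving the linear system gives exactly π = [470/2633, 1037/5266, 1035/5266, 1055/5266, 1199/5266].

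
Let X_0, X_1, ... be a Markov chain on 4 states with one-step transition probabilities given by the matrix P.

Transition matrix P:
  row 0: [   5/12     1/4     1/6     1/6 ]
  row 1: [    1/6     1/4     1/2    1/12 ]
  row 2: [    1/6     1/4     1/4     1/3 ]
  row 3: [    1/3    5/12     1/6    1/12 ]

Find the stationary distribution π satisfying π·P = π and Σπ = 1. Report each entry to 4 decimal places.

Balance equations π_j = Σ_i π_i·P[i][j]:
  π_0 = 5/12·π_0 + 1/6·π_1 + 1/6·π_2 + 1/3·π_3
  π_1 = 1/4·π_0 + 1/4·π_1 + 1/4·π_2 + 5/12·π_3
  π_2 = 1/6·π_0 + 1/2·π_1 + 1/4·π_2 + 1/6·π_3
  normalize: π_0 + π_1 + π_2 + π_3 = 1
Solving the linear system gives exactly π = [75/287, 481/1722, 244/861, 101/574].

π = [0.2613, 0.2793, 0.2834, 0.1760]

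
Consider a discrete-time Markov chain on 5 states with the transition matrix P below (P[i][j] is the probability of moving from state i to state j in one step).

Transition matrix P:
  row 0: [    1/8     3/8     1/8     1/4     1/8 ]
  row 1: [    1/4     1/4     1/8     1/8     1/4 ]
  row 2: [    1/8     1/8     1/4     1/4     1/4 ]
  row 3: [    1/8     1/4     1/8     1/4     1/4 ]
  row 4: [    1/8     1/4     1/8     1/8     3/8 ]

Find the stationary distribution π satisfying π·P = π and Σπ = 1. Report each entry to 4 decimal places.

π = [0.1565, 0.2517, 0.1429, 0.1856, 0.2634]

Balance equations π_j = Σ_i π_i·P[i][j]:
  π_0 = 1/8·π_0 + 1/4·π_1 + 1/8·π_2 + 1/8·π_3 + 1/8·π_4
  π_1 = 3/8·π_0 + 1/4·π_1 + 1/8·π_2 + 1/4·π_3 + 1/4·π_4
  π_2 = 1/8·π_0 + 1/8·π_1 + 1/4·π_2 + 1/8·π_3 + 1/8·π_4
  π_3 = 1/4·π_0 + 1/8·π_1 + 1/4·π_2 + 1/4·π_3 + 1/8·π_4
  normalize: π_0 + π_1 + π_2 + π_3 + π_4 = 1
Solving the linear system gives exactly π = [23/147, 37/147, 1/7, 191/1029, 271/1029].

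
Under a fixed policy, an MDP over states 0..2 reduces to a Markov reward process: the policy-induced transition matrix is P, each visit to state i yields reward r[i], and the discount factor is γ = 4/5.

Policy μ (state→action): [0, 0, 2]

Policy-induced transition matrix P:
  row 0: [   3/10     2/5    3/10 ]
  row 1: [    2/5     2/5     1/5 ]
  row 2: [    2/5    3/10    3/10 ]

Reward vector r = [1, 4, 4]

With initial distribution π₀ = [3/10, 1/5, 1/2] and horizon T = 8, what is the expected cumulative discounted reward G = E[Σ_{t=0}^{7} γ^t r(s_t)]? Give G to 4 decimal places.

t=0: π = [0.3000, 0.2000, 0.5000], E[r] = 3.1000, γ^t·E[r] = 3.100000, running G = 3.100000
t=1: π = [0.3700, 0.3500, 0.2800], E[r] = 2.8900, γ^t·E[r] = 2.312000, running G = 5.412000
t=2: π = [0.3630, 0.3720, 0.2650], E[r] = 2.9110, γ^t·E[r] = 1.863040, running G = 7.275040
t=3: π = [0.3637, 0.3735, 0.2628], E[r] = 2.9089, γ^t·E[r] = 1.489357, running G = 8.764397
t=4: π = [0.3636, 0.3737, 0.2627], E[r] = 2.9091, γ^t·E[r] = 1.191571, running G = 9.955968
t=5: π = [0.3636, 0.3737, 0.2626], E[r] = 2.9091, γ^t·E[r] = 0.953250, running G = 10.909219
t=6: π = [0.3636, 0.3737, 0.2626], E[r] = 2.9091, γ^t·E[r] = 0.762601, running G = 11.671819
t=7: π = [0.3636, 0.3737, 0.2626], E[r] = 2.9091, γ^t·E[r] = 0.610081, running G = 12.281900

G = 12.2819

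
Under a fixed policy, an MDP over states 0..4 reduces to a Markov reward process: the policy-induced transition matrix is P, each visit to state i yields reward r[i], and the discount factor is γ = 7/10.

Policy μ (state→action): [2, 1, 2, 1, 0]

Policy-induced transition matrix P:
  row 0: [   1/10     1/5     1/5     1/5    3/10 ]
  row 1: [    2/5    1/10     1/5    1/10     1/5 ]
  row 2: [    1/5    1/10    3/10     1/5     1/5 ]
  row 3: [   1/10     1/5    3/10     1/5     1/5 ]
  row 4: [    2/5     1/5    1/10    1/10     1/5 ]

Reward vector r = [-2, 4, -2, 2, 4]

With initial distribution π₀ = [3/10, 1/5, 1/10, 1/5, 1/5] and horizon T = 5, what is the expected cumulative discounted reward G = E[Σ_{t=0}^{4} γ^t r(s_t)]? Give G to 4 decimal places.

t=0: π = [0.3000, 0.2000, 0.1000, 0.2000, 0.2000], E[r] = 1.2000, γ^t·E[r] = 1.200000, running G = 1.200000
t=1: π = [0.2300, 0.1700, 0.2100, 0.1600, 0.2300], E[r] = 1.0400, γ^t·E[r] = 0.728000, running G = 1.928000
t=2: π = [0.2410, 0.1620, 0.2140, 0.1600, 0.2230], E[r] = 0.9500, γ^t·E[r] = 0.465500, running G = 2.393500
t=3: π = [0.2369, 0.1624, 0.2151, 0.1615, 0.2241], E[r] = 0.9650, γ^t·E[r] = 0.330995, running G = 2.724495
t=4: π = [0.2375, 0.1623, 0.2153, 0.1614, 0.2237], E[r] = 0.9610, γ^t·E[r] = 0.230746, running G = 2.955241

G = 2.9552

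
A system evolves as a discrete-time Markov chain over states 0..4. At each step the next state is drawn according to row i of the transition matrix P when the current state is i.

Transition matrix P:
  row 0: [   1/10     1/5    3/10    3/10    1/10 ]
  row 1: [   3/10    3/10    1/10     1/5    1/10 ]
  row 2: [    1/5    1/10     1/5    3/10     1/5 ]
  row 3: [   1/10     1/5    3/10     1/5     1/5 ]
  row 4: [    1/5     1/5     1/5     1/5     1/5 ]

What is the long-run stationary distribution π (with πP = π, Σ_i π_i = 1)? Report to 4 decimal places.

Balance equations π_j = Σ_i π_i·P[i][j]:
  π_0 = 1/10·π_0 + 3/10·π_1 + 1/5·π_2 + 1/10·π_3 + 1/5·π_4
  π_1 = 1/5·π_0 + 3/10·π_1 + 1/10·π_2 + 1/5·π_3 + 1/5·π_4
  π_2 = 3/10·π_0 + 1/10·π_1 + 1/5·π_2 + 3/10·π_3 + 1/5·π_4
  π_3 = 3/10·π_0 + 1/5·π_1 + 3/10·π_2 + 1/5·π_3 + 1/5·π_4
  normalize: π_0 + π_1 + π_2 + π_3 + π_4 = 1
Solving the linear system gives exactly π = [218/1225, 242/1225, 272/1225, 6/25, 199/1225].

π = [0.1780, 0.1976, 0.2220, 0.2400, 0.1624]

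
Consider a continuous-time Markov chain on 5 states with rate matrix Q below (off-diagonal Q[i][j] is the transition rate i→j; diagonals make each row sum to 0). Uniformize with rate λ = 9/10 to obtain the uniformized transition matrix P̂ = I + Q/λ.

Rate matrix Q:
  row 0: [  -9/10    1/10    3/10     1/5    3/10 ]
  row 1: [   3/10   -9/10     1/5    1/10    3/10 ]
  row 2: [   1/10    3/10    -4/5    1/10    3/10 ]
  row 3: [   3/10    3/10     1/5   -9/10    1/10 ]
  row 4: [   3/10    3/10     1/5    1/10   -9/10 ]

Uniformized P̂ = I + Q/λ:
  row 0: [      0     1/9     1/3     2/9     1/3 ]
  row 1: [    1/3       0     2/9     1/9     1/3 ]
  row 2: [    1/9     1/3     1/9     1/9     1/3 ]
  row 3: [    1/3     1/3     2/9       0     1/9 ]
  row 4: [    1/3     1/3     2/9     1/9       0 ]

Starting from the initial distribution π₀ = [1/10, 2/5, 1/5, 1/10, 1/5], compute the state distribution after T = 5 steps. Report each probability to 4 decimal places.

t=0: π = [0.1000, 0.4000, 0.2000, 0.1000, 0.2000]
t=1: π = [0.2556, 0.1778, 0.2111, 0.1111, 0.2444]
t=2: π = [0.2012, 0.2173, 0.2272, 0.1272, 0.2272]
t=3: π = [0.2158, 0.2162, 0.2193, 0.1193, 0.2294]
t=4: π = [0.2127, 0.2133, 0.2218, 0.1218, 0.2304]
t=5: π = [0.2132, 0.2150, 0.2212, 0.1212, 0.2295]

π = [0.2132, 0.2150, 0.2212, 0.1212, 0.2295]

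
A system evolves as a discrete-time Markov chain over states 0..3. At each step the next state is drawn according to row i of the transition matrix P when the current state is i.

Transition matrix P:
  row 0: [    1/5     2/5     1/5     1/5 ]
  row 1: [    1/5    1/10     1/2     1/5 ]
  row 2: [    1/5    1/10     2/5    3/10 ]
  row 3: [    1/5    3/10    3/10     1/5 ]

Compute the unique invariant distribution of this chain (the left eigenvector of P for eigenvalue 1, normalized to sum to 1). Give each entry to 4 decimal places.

Balance equations π_j = Σ_i π_i·P[i][j]:
  π_0 = 1/5·π_0 + 1/5·π_1 + 1/5·π_2 + 1/5·π_3
  π_1 = 2/5·π_0 + 1/10·π_1 + 1/10·π_2 + 3/10·π_3
  π_2 = 1/5·π_0 + 1/2·π_1 + 2/5·π_2 + 3/10·π_3
  normalize: π_0 + π_1 + π_2 + π_3 = 1
Solving the linear system gives exactly π = [1/5, 29/140, 5/14, 33/140].

π = [0.2000, 0.2071, 0.3571, 0.2357]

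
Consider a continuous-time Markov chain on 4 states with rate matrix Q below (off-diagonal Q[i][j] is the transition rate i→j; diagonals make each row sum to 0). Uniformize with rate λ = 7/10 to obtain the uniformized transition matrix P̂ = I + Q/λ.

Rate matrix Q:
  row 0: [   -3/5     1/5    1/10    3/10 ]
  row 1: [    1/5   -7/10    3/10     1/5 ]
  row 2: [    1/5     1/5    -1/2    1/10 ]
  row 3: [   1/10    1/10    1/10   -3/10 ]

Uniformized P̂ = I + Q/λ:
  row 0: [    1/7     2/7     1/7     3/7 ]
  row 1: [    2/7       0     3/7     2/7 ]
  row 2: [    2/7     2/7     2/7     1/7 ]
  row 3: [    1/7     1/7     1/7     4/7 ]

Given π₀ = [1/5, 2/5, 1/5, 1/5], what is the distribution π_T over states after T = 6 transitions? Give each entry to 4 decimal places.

π = [0.2007, 0.1784, 0.2261, 0.3947]

t=0: π = [0.2000, 0.4000, 0.2000, 0.2000]
t=1: π = [0.2286, 0.1429, 0.2857, 0.3429]
t=2: π = [0.2041, 0.1959, 0.2245, 0.3755]
t=3: π = [0.2029, 0.1761, 0.2309, 0.3901]
t=4: π = [0.2010, 0.1797, 0.2262, 0.3932]
t=5: π = [0.2008, 0.1782, 0.2265, 0.3945]
t=6: π = [0.2007, 0.1784, 0.2261, 0.3947]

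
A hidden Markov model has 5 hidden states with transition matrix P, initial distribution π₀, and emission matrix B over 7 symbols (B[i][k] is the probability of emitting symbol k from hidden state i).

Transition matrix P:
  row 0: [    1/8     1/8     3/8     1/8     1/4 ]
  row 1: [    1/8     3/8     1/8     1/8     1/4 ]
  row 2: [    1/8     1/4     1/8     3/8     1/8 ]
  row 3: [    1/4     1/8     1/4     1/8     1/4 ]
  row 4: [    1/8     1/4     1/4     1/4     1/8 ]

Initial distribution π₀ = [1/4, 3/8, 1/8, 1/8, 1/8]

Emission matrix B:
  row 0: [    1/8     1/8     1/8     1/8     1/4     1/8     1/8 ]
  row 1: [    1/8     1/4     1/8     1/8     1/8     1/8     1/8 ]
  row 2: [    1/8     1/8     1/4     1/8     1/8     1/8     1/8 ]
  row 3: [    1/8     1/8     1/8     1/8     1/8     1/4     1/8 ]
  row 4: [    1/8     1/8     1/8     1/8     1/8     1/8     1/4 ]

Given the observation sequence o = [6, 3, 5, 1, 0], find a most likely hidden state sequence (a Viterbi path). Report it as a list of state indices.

path = [1, 1, 1, 1, 1]

t=0: δ = [3.125e-02, 4.688e-02, 1.562e-02, 1.562e-02, 3.125e-02]  (obs o_0=6)
t=1: δ = [7.324e-04, 2.197e-03, 1.465e-03, 9.766e-04, 1.465e-03]  ψ = [1, 1, 0, 4, 1]  (obs o_1=3)
t=2: δ = [3.433e-05, 1.030e-04, 4.578e-05, 1.373e-04, 6.866e-05]  ψ = [1, 1, 4, 2, 1]  (obs o_2=5)
t=3: δ = [4.292e-06, 9.656e-06, 4.292e-06, 2.146e-06, 4.292e-06]  ψ = [3, 1, 3, 2, 3]  (obs o_3=1)
t=4: δ = [1.509e-07, 4.526e-07, 2.012e-07, 2.012e-07, 3.017e-07]  ψ = [1, 1, 0, 2, 1]  (obs o_4=0)
backtrack: best end state = 1; path = [1, 1, 1, 1, 1]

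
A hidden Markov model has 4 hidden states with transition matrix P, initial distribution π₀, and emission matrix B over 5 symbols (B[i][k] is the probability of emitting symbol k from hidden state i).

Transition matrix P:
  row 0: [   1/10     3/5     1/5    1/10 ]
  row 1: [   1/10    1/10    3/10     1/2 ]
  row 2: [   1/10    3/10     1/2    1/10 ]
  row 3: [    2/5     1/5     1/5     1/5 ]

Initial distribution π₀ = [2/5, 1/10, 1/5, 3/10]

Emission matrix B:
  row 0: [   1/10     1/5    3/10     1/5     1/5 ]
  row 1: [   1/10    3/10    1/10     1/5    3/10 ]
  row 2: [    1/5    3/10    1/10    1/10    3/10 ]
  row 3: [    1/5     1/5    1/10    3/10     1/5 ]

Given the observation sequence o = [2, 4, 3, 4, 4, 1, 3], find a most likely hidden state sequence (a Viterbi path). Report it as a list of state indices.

path = [0, 1, 3, 2, 2, 1, 3]

t=0: δ = [1.200e-01, 1.000e-02, 2.000e-02, 3.000e-02]  (obs o_0=2)
t=1: δ = [2.400e-03, 2.160e-02, 7.200e-03, 2.400e-03]  ψ = [0, 0, 0, 0]  (obs o_1=4)
t=2: δ = [4.320e-04, 4.320e-04, 6.480e-04, 3.240e-03]  ψ = [1, 1, 1, 1]  (obs o_2=3)
t=3: δ = [2.592e-04, 1.944e-04, 1.944e-04, 1.296e-04]  ψ = [3, 3, 3, 3]  (obs o_3=4)
t=4: δ = [1.037e-05, 4.666e-05, 2.916e-05, 1.944e-05]  ψ = [3, 0, 2, 1]  (obs o_4=4)
t=5: δ = [1.555e-06, 2.624e-06, 4.374e-06, 4.666e-06]  ψ = [3, 2, 2, 1]  (obs o_5=1)
t=6: δ = [3.732e-07, 2.624e-07, 2.187e-07, 3.937e-07]  ψ = [3, 2, 2, 1]  (obs o_6=3)
backtrack: best end state = 3; path = [0, 1, 3, 2, 2, 1, 3]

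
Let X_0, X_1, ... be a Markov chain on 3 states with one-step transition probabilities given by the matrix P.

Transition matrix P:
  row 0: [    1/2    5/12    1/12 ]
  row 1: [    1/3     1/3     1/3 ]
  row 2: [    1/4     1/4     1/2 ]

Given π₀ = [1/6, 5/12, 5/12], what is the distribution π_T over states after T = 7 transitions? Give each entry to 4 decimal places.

t=0: π = [0.1667, 0.4167, 0.4167]
t=1: π = [0.3264, 0.3125, 0.3611]
t=2: π = [0.3576, 0.3304, 0.3119]
t=3: π = [0.3669, 0.3371, 0.2959]
t=4: π = [0.3698, 0.3393, 0.2909]
t=5: π = [0.3707, 0.3399, 0.2894]
t=6: π = [0.3710, 0.3401, 0.2889]
t=7: π = [0.3711, 0.3402, 0.2887]

π = [0.3711, 0.3402, 0.2887]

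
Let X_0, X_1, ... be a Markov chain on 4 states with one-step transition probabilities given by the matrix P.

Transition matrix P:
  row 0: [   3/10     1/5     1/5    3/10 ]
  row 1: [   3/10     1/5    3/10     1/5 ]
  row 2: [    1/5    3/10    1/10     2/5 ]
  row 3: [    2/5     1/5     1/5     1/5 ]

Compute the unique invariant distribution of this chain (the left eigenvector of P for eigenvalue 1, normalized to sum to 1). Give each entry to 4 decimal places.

Balance equations π_j = Σ_i π_i·P[i][j]:
  π_0 = 3/10·π_0 + 3/10·π_1 + 1/5·π_2 + 2/5·π_3
  π_1 = 1/5·π_0 + 1/5·π_1 + 3/10·π_2 + 1/5·π_3
  π_2 = 1/5·π_0 + 3/10·π_1 + 1/10·π_2 + 1/5·π_3
  normalize: π_0 + π_1 + π_2 + π_3 = 1
Solving the linear system gives exactly π = [368/1199, 24/109, 22/109, 325/1199].

π = [0.3069, 0.2202, 0.2018, 0.2711]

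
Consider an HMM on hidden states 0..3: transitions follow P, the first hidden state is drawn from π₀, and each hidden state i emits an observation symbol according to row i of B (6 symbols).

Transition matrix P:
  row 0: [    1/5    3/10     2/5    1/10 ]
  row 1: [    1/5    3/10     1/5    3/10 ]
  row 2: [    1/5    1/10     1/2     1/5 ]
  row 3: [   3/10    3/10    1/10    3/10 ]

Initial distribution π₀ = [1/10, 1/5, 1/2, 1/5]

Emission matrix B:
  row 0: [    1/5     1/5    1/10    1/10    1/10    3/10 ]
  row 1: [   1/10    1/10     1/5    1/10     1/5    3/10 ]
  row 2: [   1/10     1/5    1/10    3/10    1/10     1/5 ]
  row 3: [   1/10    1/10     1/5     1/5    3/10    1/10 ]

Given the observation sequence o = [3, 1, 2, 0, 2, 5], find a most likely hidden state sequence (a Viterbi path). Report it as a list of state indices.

path = [2, 2, 3, 0, 1, 1]

t=0: δ = [1.000e-02, 2.000e-02, 1.500e-01, 4.000e-02]  (obs o_0=3)
t=1: δ = [6.000e-03, 1.500e-03, 1.500e-02, 3.000e-03]  ψ = [2, 2, 2, 2]  (obs o_1=1)
t=2: δ = [3.000e-04, 3.600e-04, 7.500e-04, 6.000e-04]  ψ = [2, 0, 2, 2]  (obs o_2=2)
t=3: δ = [3.600e-05, 1.800e-05, 3.750e-05, 1.800e-05]  ψ = [3, 3, 2, 3]  (obs o_3=0)
t=4: δ = [7.500e-07, 2.160e-06, 1.875e-06, 1.500e-06]  ψ = [2, 0, 2, 2]  (obs o_4=2)
t=5: δ = [1.350e-07, 1.944e-07, 1.875e-07, 6.480e-08]  ψ = [3, 1, 2, 1]  (obs o_5=5)
backtrack: best end state = 1; path = [2, 2, 3, 0, 1, 1]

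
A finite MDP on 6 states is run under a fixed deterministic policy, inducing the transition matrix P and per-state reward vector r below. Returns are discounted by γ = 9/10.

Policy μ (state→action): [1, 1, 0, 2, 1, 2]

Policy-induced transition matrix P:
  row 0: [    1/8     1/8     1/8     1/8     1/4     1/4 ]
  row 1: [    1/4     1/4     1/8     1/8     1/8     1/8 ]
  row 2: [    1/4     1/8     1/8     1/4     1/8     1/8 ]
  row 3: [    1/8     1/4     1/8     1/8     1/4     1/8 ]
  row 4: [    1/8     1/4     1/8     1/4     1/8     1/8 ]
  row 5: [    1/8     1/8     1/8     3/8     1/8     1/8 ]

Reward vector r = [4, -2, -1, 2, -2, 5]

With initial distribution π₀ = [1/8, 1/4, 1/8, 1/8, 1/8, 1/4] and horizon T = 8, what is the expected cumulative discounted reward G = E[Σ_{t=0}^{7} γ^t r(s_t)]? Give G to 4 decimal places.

G = 5.5528

t=0: π = [0.1250, 0.2500, 0.1250, 0.1250, 0.1250, 0.2500], E[r] = 1.1250, γ^t·E[r] = 1.125000, running G = 1.125000
t=1: π = [0.1719, 0.1875, 0.1250, 0.2188, 0.1563, 0.1406], E[r] = 1.0156, γ^t·E[r] = 0.914063, running G = 2.039063
t=2: π = [0.1641, 0.1953, 0.1250, 0.1953, 0.1738, 0.1465], E[r] = 0.9160, γ^t·E[r] = 0.741973, running G = 2.781035
t=3: π = [0.1650, 0.1956, 0.1250, 0.1990, 0.1699, 0.1455], E[r] = 0.9297, γ^t·E[r] = 0.677742, running G = 3.458777
t=4: π = [0.1651, 0.1956, 0.1250, 0.1982, 0.1705, 0.1456], E[r] = 0.9278, γ^t·E[r] = 0.608727, running G = 4.067504
t=5: π = [0.1651, 0.1955, 0.1250, 0.1983, 0.1704, 0.1456], E[r] = 0.9282, γ^t·E[r] = 0.548113, running G = 4.615617
t=6: π = [0.1651, 0.1955, 0.1250, 0.1983, 0.1704, 0.1456], E[r] = 0.9282, γ^t·E[r] = 0.493273, running G = 5.108890
t=7: π = [0.1651, 0.1955, 0.1250, 0.1983, 0.1704, 0.1456], E[r] = 0.9282, γ^t·E[r] = 0.443947, running G = 5.552837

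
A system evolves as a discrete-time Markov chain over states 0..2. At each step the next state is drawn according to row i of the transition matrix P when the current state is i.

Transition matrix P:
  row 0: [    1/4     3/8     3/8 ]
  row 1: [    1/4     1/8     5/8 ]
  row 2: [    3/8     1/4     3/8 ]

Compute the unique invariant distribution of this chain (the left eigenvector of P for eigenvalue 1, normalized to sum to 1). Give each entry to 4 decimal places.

Balance equations π_j = Σ_i π_i·P[i][j]:
  π_0 = 1/4·π_0 + 1/4·π_1 + 3/8·π_2
  π_1 = 3/8·π_0 + 1/8·π_1 + 1/4·π_2
  normalize: π_0 + π_1 + π_2 = 1
Solving the linear system gives exactly π = [25/82, 21/82, 18/41].

π = [0.3049, 0.2561, 0.4390]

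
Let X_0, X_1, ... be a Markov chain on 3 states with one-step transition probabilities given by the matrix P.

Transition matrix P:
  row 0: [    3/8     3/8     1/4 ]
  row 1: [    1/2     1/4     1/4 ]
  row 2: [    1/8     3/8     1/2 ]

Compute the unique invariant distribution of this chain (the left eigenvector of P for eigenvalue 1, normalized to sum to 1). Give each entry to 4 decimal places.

Balance equations π_j = Σ_i π_i·P[i][j]:
  π_0 = 3/8·π_0 + 1/2·π_1 + 1/8·π_2
  π_1 = 3/8·π_0 + 1/4·π_1 + 3/8·π_2
  normalize: π_0 + π_1 + π_2 = 1
Solving the linear system gives exactly π = [1/3, 1/3, 1/3].

π = [0.3333, 0.3333, 0.3333]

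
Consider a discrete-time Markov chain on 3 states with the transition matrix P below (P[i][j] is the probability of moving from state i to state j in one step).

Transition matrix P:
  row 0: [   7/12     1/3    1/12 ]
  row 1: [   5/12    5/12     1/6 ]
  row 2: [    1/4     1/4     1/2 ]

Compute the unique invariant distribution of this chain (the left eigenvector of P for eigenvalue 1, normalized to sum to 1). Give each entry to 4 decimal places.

Balance equations π_j = Σ_i π_i·P[i][j]:
  π_0 = 7/12·π_0 + 5/12·π_1 + 1/4·π_2
  π_1 = 1/3·π_0 + 5/12·π_1 + 1/4·π_2
  normalize: π_0 + π_1 + π_2 = 1
Solving the linear system gives exactly π = [6/13, 9/26, 5/26].

π = [0.4615, 0.3462, 0.1923]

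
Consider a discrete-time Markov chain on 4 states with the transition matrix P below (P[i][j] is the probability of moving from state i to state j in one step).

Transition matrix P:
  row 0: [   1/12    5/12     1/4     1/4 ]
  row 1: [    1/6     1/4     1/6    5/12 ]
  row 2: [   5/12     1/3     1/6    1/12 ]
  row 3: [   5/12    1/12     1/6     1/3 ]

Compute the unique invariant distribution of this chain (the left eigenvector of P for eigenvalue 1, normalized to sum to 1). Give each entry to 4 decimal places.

Balance equations π_j = Σ_i π_i·P[i][j]:
  π_0 = 1/12·π_0 + 1/6·π_1 + 5/12·π_2 + 5/12·π_3
  π_1 = 5/12·π_0 + 1/4·π_1 + 1/3·π_2 + 1/12·π_3
  π_2 = 1/4·π_0 + 1/6·π_1 + 1/6·π_2 + 1/6·π_3
  normalize: π_0 + π_1 + π_2 + π_3 = 1
Solving the linear system gives exactly π = [182/691, 181/691, 391/2073, 593/2073].

π = [0.2634, 0.2619, 0.1886, 0.2861]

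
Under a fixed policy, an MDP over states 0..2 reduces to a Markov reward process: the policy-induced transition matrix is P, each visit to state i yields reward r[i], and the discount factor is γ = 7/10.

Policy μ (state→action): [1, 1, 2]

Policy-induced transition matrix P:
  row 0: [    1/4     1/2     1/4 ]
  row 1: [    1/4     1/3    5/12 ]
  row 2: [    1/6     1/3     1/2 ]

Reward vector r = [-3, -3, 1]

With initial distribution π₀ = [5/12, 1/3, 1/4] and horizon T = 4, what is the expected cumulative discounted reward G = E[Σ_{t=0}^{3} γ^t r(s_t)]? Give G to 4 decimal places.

G = -4.1982

t=0: π = [0.4167, 0.3333, 0.2500], E[r] = -2.0000, γ^t·E[r] = -2.000000, running G = -2.000000
t=1: π = [0.2292, 0.4028, 0.3681], E[r] = -1.5278, γ^t·E[r] = -1.069444, running G = -3.069444
t=2: π = [0.2193, 0.3715, 0.4091], E[r] = -1.3634, γ^t·E[r] = -0.668079, running G = -3.737523
t=3: π = [0.2159, 0.3699, 0.4142], E[r] = -1.3432, γ^t·E[r] = -0.460708, running G = -4.198231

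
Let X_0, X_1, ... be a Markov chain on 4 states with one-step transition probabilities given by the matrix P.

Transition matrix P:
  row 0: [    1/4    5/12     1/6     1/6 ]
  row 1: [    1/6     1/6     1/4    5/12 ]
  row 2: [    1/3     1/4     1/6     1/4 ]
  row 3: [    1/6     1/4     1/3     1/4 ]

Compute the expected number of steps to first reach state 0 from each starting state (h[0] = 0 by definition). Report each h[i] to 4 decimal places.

h = [0.0000, 4.7792, 4.0519, 4.7273]

First-step conditioning: h[0] = 0; for i ≠ 0, h[i] = 1 + Σ_k P[i][k]·h[k].
  h[1] = 1 + 1/6·h[1] + 1/4·h[2] + 5/12·h[3]
  h[2] = 1 + 1/4·h[1] + 1/6·h[2] + 1/4·h[3]
  h[3] = 1 + 1/4·h[1] + 1/3·h[2] + 1/4·h[3]
Solving the 3×3 linear system over states ≠ 0 gives exactly h = [0, 368/77, 312/77, 52/11] (h[0] = 0 is the target).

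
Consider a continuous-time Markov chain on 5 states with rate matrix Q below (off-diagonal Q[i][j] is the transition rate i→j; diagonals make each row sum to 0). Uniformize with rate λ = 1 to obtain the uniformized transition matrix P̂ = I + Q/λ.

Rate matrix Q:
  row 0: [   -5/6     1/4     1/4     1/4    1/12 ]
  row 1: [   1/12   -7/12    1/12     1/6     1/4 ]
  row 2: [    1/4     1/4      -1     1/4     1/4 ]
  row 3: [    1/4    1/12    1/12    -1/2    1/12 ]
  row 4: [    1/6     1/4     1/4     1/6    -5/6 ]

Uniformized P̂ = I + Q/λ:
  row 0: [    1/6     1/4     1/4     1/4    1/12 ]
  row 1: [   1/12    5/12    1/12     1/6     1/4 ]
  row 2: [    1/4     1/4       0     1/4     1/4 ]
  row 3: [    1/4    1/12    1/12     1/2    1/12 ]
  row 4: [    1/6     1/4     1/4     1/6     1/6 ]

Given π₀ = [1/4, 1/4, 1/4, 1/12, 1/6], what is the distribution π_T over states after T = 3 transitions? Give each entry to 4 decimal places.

t=0: π = [0.2500, 0.2500, 0.2500, 0.0833, 0.1667]
t=1: π = [0.1736, 0.2778, 0.1319, 0.2361, 0.1806]
t=2: π = [0.1742, 0.2569, 0.1314, 0.2708, 0.1667]
t=3: π = [0.1788, 0.2477, 0.1292, 0.2824, 0.1619]

π = [0.1788, 0.2477, 0.1292, 0.2824, 0.1619]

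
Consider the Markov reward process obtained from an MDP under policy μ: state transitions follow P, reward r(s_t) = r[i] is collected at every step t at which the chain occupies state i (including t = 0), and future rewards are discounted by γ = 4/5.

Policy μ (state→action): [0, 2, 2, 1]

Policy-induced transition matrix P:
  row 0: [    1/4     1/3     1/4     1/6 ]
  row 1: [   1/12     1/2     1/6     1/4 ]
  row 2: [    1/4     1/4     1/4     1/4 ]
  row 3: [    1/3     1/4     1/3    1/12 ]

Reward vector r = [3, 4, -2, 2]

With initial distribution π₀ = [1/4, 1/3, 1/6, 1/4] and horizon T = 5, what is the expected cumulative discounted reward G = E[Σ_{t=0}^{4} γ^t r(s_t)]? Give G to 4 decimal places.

t=0: π = [0.2500, 0.3333, 0.1667, 0.2500], E[r] = 2.2500, γ^t·E[r] = 2.250000, running G = 2.250000
t=1: π = [0.2153, 0.3542, 0.2431, 0.1875], E[r] = 1.9514, γ^t·E[r] = 1.561111, running G = 3.811111
t=2: π = [0.2066, 0.3565, 0.2361, 0.2008], E[r] = 1.9751, γ^t·E[r] = 1.264074, running G = 5.075185
t=3: π = [0.2073, 0.3563, 0.2370, 0.1993], E[r] = 1.9719, γ^t·E[r] = 1.009605, running G = 6.084790
t=4: π = [0.2072, 0.3564, 0.2369, 0.1995], E[r] = 1.9723, γ^t·E[r] = 0.807847, running G = 6.892637

G = 6.8926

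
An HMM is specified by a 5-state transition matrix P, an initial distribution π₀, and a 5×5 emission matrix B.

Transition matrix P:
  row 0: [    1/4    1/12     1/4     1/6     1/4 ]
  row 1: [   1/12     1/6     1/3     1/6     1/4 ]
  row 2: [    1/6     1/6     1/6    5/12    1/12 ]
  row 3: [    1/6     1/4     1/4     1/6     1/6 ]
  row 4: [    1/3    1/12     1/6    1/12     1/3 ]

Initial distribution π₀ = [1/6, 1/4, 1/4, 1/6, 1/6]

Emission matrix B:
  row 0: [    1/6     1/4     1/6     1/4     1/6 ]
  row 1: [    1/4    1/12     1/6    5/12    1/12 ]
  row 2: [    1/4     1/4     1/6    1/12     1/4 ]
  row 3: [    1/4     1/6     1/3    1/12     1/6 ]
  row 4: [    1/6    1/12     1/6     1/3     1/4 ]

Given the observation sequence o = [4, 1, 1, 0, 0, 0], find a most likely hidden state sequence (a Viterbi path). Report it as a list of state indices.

t=0: δ = [2.778e-02, 2.083e-02, 6.250e-02, 2.778e-02, 4.167e-02]  (obs o_0=4)
t=1: δ = [3.472e-03, 8.681e-04, 2.604e-03, 4.340e-03, 1.157e-03]  ψ = [4, 2, 2, 2, 4]  (obs o_1=1)
t=2: δ = [2.170e-04, 9.042e-05, 2.713e-04, 1.808e-04, 7.234e-05]  ψ = [0, 3, 3, 2, 0]  (obs o_2=1)
t=3: δ = [9.042e-06, 1.130e-05, 1.356e-05, 2.826e-05, 9.042e-06]  ψ = [0, 2, 0, 2, 0]  (obs o_3=0)
t=4: δ = [7.849e-07, 1.766e-06, 1.766e-06, 1.413e-06, 7.849e-07]  ψ = [3, 3, 3, 2, 3]  (obs o_4=0)
t=5: δ = [4.906e-08, 8.830e-08, 1.472e-07, 1.840e-07, 7.359e-08]  ψ = [2, 3, 1, 2, 1]  (obs o_5=0)
backtrack: best end state = 3; path = [2, 3, 2, 3, 2, 3]

path = [2, 3, 2, 3, 2, 3]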